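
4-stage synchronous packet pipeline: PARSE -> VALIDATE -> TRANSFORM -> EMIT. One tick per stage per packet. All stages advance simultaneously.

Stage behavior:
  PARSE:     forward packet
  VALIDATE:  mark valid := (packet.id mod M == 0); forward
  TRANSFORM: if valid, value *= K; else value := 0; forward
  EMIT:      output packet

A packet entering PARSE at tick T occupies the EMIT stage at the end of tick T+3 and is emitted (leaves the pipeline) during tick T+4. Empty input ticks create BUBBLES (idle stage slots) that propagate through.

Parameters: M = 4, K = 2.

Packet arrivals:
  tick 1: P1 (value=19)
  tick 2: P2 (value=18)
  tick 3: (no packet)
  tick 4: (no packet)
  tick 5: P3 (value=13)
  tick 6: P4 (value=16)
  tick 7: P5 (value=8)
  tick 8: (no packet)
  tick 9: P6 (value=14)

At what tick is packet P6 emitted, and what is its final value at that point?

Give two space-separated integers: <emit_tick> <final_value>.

Tick 1: [PARSE:P1(v=19,ok=F), VALIDATE:-, TRANSFORM:-, EMIT:-] out:-; in:P1
Tick 2: [PARSE:P2(v=18,ok=F), VALIDATE:P1(v=19,ok=F), TRANSFORM:-, EMIT:-] out:-; in:P2
Tick 3: [PARSE:-, VALIDATE:P2(v=18,ok=F), TRANSFORM:P1(v=0,ok=F), EMIT:-] out:-; in:-
Tick 4: [PARSE:-, VALIDATE:-, TRANSFORM:P2(v=0,ok=F), EMIT:P1(v=0,ok=F)] out:-; in:-
Tick 5: [PARSE:P3(v=13,ok=F), VALIDATE:-, TRANSFORM:-, EMIT:P2(v=0,ok=F)] out:P1(v=0); in:P3
Tick 6: [PARSE:P4(v=16,ok=F), VALIDATE:P3(v=13,ok=F), TRANSFORM:-, EMIT:-] out:P2(v=0); in:P4
Tick 7: [PARSE:P5(v=8,ok=F), VALIDATE:P4(v=16,ok=T), TRANSFORM:P3(v=0,ok=F), EMIT:-] out:-; in:P5
Tick 8: [PARSE:-, VALIDATE:P5(v=8,ok=F), TRANSFORM:P4(v=32,ok=T), EMIT:P3(v=0,ok=F)] out:-; in:-
Tick 9: [PARSE:P6(v=14,ok=F), VALIDATE:-, TRANSFORM:P5(v=0,ok=F), EMIT:P4(v=32,ok=T)] out:P3(v=0); in:P6
Tick 10: [PARSE:-, VALIDATE:P6(v=14,ok=F), TRANSFORM:-, EMIT:P5(v=0,ok=F)] out:P4(v=32); in:-
Tick 11: [PARSE:-, VALIDATE:-, TRANSFORM:P6(v=0,ok=F), EMIT:-] out:P5(v=0); in:-
Tick 12: [PARSE:-, VALIDATE:-, TRANSFORM:-, EMIT:P6(v=0,ok=F)] out:-; in:-
Tick 13: [PARSE:-, VALIDATE:-, TRANSFORM:-, EMIT:-] out:P6(v=0); in:-
P6: arrives tick 9, valid=False (id=6, id%4=2), emit tick 13, final value 0

Answer: 13 0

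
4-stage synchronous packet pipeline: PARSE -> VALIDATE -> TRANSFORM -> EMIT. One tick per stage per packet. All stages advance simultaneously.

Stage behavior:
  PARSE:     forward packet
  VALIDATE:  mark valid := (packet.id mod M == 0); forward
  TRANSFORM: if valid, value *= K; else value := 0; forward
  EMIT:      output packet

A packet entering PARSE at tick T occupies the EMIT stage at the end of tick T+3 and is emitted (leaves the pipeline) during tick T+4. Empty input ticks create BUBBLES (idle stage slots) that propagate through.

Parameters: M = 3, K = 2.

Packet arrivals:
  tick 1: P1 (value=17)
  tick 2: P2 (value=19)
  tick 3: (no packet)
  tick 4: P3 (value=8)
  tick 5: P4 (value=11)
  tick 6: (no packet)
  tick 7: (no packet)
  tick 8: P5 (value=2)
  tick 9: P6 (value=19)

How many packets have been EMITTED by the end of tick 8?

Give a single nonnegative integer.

Answer: 3

Derivation:
Tick 1: [PARSE:P1(v=17,ok=F), VALIDATE:-, TRANSFORM:-, EMIT:-] out:-; in:P1
Tick 2: [PARSE:P2(v=19,ok=F), VALIDATE:P1(v=17,ok=F), TRANSFORM:-, EMIT:-] out:-; in:P2
Tick 3: [PARSE:-, VALIDATE:P2(v=19,ok=F), TRANSFORM:P1(v=0,ok=F), EMIT:-] out:-; in:-
Tick 4: [PARSE:P3(v=8,ok=F), VALIDATE:-, TRANSFORM:P2(v=0,ok=F), EMIT:P1(v=0,ok=F)] out:-; in:P3
Tick 5: [PARSE:P4(v=11,ok=F), VALIDATE:P3(v=8,ok=T), TRANSFORM:-, EMIT:P2(v=0,ok=F)] out:P1(v=0); in:P4
Tick 6: [PARSE:-, VALIDATE:P4(v=11,ok=F), TRANSFORM:P3(v=16,ok=T), EMIT:-] out:P2(v=0); in:-
Tick 7: [PARSE:-, VALIDATE:-, TRANSFORM:P4(v=0,ok=F), EMIT:P3(v=16,ok=T)] out:-; in:-
Tick 8: [PARSE:P5(v=2,ok=F), VALIDATE:-, TRANSFORM:-, EMIT:P4(v=0,ok=F)] out:P3(v=16); in:P5
Emitted by tick 8: ['P1', 'P2', 'P3']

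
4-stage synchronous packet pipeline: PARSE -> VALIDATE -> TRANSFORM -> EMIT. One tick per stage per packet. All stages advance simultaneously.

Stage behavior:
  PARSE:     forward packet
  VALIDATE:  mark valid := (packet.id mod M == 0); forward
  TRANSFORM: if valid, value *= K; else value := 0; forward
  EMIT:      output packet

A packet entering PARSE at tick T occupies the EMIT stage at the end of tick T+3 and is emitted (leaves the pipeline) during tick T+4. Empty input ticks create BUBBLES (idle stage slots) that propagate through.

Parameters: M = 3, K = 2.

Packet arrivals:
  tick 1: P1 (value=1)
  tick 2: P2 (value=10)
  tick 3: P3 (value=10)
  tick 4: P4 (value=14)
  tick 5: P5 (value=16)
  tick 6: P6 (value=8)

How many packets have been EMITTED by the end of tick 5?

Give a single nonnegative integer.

Tick 1: [PARSE:P1(v=1,ok=F), VALIDATE:-, TRANSFORM:-, EMIT:-] out:-; in:P1
Tick 2: [PARSE:P2(v=10,ok=F), VALIDATE:P1(v=1,ok=F), TRANSFORM:-, EMIT:-] out:-; in:P2
Tick 3: [PARSE:P3(v=10,ok=F), VALIDATE:P2(v=10,ok=F), TRANSFORM:P1(v=0,ok=F), EMIT:-] out:-; in:P3
Tick 4: [PARSE:P4(v=14,ok=F), VALIDATE:P3(v=10,ok=T), TRANSFORM:P2(v=0,ok=F), EMIT:P1(v=0,ok=F)] out:-; in:P4
Tick 5: [PARSE:P5(v=16,ok=F), VALIDATE:P4(v=14,ok=F), TRANSFORM:P3(v=20,ok=T), EMIT:P2(v=0,ok=F)] out:P1(v=0); in:P5
Emitted by tick 5: ['P1']

Answer: 1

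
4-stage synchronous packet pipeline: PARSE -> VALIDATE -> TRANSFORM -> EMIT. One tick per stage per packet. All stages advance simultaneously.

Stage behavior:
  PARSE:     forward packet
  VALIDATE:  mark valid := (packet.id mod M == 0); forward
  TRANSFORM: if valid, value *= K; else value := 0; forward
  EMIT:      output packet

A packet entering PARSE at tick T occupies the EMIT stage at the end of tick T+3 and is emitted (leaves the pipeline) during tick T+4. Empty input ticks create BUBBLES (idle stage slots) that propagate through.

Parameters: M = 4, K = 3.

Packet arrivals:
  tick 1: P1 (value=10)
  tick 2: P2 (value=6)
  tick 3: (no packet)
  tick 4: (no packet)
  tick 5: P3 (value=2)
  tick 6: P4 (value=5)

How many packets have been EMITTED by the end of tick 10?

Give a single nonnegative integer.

Tick 1: [PARSE:P1(v=10,ok=F), VALIDATE:-, TRANSFORM:-, EMIT:-] out:-; in:P1
Tick 2: [PARSE:P2(v=6,ok=F), VALIDATE:P1(v=10,ok=F), TRANSFORM:-, EMIT:-] out:-; in:P2
Tick 3: [PARSE:-, VALIDATE:P2(v=6,ok=F), TRANSFORM:P1(v=0,ok=F), EMIT:-] out:-; in:-
Tick 4: [PARSE:-, VALIDATE:-, TRANSFORM:P2(v=0,ok=F), EMIT:P1(v=0,ok=F)] out:-; in:-
Tick 5: [PARSE:P3(v=2,ok=F), VALIDATE:-, TRANSFORM:-, EMIT:P2(v=0,ok=F)] out:P1(v=0); in:P3
Tick 6: [PARSE:P4(v=5,ok=F), VALIDATE:P3(v=2,ok=F), TRANSFORM:-, EMIT:-] out:P2(v=0); in:P4
Tick 7: [PARSE:-, VALIDATE:P4(v=5,ok=T), TRANSFORM:P3(v=0,ok=F), EMIT:-] out:-; in:-
Tick 8: [PARSE:-, VALIDATE:-, TRANSFORM:P4(v=15,ok=T), EMIT:P3(v=0,ok=F)] out:-; in:-
Tick 9: [PARSE:-, VALIDATE:-, TRANSFORM:-, EMIT:P4(v=15,ok=T)] out:P3(v=0); in:-
Tick 10: [PARSE:-, VALIDATE:-, TRANSFORM:-, EMIT:-] out:P4(v=15); in:-
Emitted by tick 10: ['P1', 'P2', 'P3', 'P4']

Answer: 4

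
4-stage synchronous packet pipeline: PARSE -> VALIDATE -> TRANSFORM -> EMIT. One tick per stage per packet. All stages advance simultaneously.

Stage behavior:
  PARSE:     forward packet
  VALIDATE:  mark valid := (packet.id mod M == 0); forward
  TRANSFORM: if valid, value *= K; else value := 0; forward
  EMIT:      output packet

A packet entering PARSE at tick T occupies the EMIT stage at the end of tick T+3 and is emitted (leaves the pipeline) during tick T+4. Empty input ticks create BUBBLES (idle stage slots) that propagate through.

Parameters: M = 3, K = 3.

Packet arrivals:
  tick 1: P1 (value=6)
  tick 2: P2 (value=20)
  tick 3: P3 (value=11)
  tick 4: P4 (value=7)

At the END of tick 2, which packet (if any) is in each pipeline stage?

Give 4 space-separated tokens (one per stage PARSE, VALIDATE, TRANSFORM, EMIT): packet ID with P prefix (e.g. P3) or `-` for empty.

Tick 1: [PARSE:P1(v=6,ok=F), VALIDATE:-, TRANSFORM:-, EMIT:-] out:-; in:P1
Tick 2: [PARSE:P2(v=20,ok=F), VALIDATE:P1(v=6,ok=F), TRANSFORM:-, EMIT:-] out:-; in:P2
At end of tick 2: ['P2', 'P1', '-', '-']

Answer: P2 P1 - -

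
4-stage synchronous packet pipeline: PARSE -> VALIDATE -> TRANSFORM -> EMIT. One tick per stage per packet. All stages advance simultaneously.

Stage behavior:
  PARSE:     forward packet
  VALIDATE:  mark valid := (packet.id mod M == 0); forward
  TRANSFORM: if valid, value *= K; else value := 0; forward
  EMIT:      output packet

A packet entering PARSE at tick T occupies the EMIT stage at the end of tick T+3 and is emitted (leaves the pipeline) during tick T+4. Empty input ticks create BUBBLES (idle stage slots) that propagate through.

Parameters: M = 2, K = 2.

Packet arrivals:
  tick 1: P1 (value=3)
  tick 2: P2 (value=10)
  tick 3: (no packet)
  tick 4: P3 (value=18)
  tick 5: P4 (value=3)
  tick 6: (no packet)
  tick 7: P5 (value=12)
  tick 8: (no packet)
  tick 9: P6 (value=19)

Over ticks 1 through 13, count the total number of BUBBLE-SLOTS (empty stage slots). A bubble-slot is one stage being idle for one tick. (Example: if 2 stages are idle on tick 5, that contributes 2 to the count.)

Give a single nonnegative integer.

Tick 1: [PARSE:P1(v=3,ok=F), VALIDATE:-, TRANSFORM:-, EMIT:-] out:-; bubbles=3
Tick 2: [PARSE:P2(v=10,ok=F), VALIDATE:P1(v=3,ok=F), TRANSFORM:-, EMIT:-] out:-; bubbles=2
Tick 3: [PARSE:-, VALIDATE:P2(v=10,ok=T), TRANSFORM:P1(v=0,ok=F), EMIT:-] out:-; bubbles=2
Tick 4: [PARSE:P3(v=18,ok=F), VALIDATE:-, TRANSFORM:P2(v=20,ok=T), EMIT:P1(v=0,ok=F)] out:-; bubbles=1
Tick 5: [PARSE:P4(v=3,ok=F), VALIDATE:P3(v=18,ok=F), TRANSFORM:-, EMIT:P2(v=20,ok=T)] out:P1(v=0); bubbles=1
Tick 6: [PARSE:-, VALIDATE:P4(v=3,ok=T), TRANSFORM:P3(v=0,ok=F), EMIT:-] out:P2(v=20); bubbles=2
Tick 7: [PARSE:P5(v=12,ok=F), VALIDATE:-, TRANSFORM:P4(v=6,ok=T), EMIT:P3(v=0,ok=F)] out:-; bubbles=1
Tick 8: [PARSE:-, VALIDATE:P5(v=12,ok=F), TRANSFORM:-, EMIT:P4(v=6,ok=T)] out:P3(v=0); bubbles=2
Tick 9: [PARSE:P6(v=19,ok=F), VALIDATE:-, TRANSFORM:P5(v=0,ok=F), EMIT:-] out:P4(v=6); bubbles=2
Tick 10: [PARSE:-, VALIDATE:P6(v=19,ok=T), TRANSFORM:-, EMIT:P5(v=0,ok=F)] out:-; bubbles=2
Tick 11: [PARSE:-, VALIDATE:-, TRANSFORM:P6(v=38,ok=T), EMIT:-] out:P5(v=0); bubbles=3
Tick 12: [PARSE:-, VALIDATE:-, TRANSFORM:-, EMIT:P6(v=38,ok=T)] out:-; bubbles=3
Tick 13: [PARSE:-, VALIDATE:-, TRANSFORM:-, EMIT:-] out:P6(v=38); bubbles=4
Total bubble-slots: 28

Answer: 28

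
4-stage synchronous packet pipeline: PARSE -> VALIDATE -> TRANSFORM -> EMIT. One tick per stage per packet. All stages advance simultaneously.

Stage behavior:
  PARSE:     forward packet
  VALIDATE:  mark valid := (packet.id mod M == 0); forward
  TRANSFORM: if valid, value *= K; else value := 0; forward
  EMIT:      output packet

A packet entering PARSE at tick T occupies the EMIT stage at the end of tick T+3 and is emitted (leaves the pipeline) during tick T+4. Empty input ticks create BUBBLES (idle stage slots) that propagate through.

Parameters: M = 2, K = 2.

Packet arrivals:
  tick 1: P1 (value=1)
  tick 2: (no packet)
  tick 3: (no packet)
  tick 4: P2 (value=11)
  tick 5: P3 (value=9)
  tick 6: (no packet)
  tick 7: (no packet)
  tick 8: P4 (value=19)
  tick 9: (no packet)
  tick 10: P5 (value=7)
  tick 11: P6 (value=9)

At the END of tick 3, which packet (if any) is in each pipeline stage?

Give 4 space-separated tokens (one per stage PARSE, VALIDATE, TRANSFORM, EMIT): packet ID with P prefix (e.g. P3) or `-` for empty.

Answer: - - P1 -

Derivation:
Tick 1: [PARSE:P1(v=1,ok=F), VALIDATE:-, TRANSFORM:-, EMIT:-] out:-; in:P1
Tick 2: [PARSE:-, VALIDATE:P1(v=1,ok=F), TRANSFORM:-, EMIT:-] out:-; in:-
Tick 3: [PARSE:-, VALIDATE:-, TRANSFORM:P1(v=0,ok=F), EMIT:-] out:-; in:-
At end of tick 3: ['-', '-', 'P1', '-']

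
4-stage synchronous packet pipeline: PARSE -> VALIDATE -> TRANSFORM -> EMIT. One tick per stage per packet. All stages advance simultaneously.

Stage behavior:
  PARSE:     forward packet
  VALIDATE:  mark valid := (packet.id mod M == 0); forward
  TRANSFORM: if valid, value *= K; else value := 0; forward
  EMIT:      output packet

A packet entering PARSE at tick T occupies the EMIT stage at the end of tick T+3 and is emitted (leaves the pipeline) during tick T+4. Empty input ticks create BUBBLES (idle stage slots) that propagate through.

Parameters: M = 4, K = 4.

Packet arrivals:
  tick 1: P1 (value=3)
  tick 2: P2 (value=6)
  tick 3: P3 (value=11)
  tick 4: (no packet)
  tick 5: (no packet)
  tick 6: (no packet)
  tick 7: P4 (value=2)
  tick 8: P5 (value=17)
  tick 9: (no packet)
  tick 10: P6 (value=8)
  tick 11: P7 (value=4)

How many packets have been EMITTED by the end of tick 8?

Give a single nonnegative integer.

Answer: 3

Derivation:
Tick 1: [PARSE:P1(v=3,ok=F), VALIDATE:-, TRANSFORM:-, EMIT:-] out:-; in:P1
Tick 2: [PARSE:P2(v=6,ok=F), VALIDATE:P1(v=3,ok=F), TRANSFORM:-, EMIT:-] out:-; in:P2
Tick 3: [PARSE:P3(v=11,ok=F), VALIDATE:P2(v=6,ok=F), TRANSFORM:P1(v=0,ok=F), EMIT:-] out:-; in:P3
Tick 4: [PARSE:-, VALIDATE:P3(v=11,ok=F), TRANSFORM:P2(v=0,ok=F), EMIT:P1(v=0,ok=F)] out:-; in:-
Tick 5: [PARSE:-, VALIDATE:-, TRANSFORM:P3(v=0,ok=F), EMIT:P2(v=0,ok=F)] out:P1(v=0); in:-
Tick 6: [PARSE:-, VALIDATE:-, TRANSFORM:-, EMIT:P3(v=0,ok=F)] out:P2(v=0); in:-
Tick 7: [PARSE:P4(v=2,ok=F), VALIDATE:-, TRANSFORM:-, EMIT:-] out:P3(v=0); in:P4
Tick 8: [PARSE:P5(v=17,ok=F), VALIDATE:P4(v=2,ok=T), TRANSFORM:-, EMIT:-] out:-; in:P5
Emitted by tick 8: ['P1', 'P2', 'P3']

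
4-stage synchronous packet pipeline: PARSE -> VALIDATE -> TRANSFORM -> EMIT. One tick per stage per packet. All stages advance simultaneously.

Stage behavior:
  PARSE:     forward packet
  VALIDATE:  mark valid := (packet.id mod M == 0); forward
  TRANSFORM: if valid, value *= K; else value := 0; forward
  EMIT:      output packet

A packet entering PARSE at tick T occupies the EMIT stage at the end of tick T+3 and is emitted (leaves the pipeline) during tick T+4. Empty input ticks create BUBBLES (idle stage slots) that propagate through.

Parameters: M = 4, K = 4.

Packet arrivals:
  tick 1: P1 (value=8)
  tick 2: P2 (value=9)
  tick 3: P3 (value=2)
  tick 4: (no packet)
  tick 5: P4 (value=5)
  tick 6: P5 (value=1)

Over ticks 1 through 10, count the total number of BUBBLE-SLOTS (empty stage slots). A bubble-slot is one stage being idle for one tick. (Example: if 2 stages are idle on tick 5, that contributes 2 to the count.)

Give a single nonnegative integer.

Tick 1: [PARSE:P1(v=8,ok=F), VALIDATE:-, TRANSFORM:-, EMIT:-] out:-; bubbles=3
Tick 2: [PARSE:P2(v=9,ok=F), VALIDATE:P1(v=8,ok=F), TRANSFORM:-, EMIT:-] out:-; bubbles=2
Tick 3: [PARSE:P3(v=2,ok=F), VALIDATE:P2(v=9,ok=F), TRANSFORM:P1(v=0,ok=F), EMIT:-] out:-; bubbles=1
Tick 4: [PARSE:-, VALIDATE:P3(v=2,ok=F), TRANSFORM:P2(v=0,ok=F), EMIT:P1(v=0,ok=F)] out:-; bubbles=1
Tick 5: [PARSE:P4(v=5,ok=F), VALIDATE:-, TRANSFORM:P3(v=0,ok=F), EMIT:P2(v=0,ok=F)] out:P1(v=0); bubbles=1
Tick 6: [PARSE:P5(v=1,ok=F), VALIDATE:P4(v=5,ok=T), TRANSFORM:-, EMIT:P3(v=0,ok=F)] out:P2(v=0); bubbles=1
Tick 7: [PARSE:-, VALIDATE:P5(v=1,ok=F), TRANSFORM:P4(v=20,ok=T), EMIT:-] out:P3(v=0); bubbles=2
Tick 8: [PARSE:-, VALIDATE:-, TRANSFORM:P5(v=0,ok=F), EMIT:P4(v=20,ok=T)] out:-; bubbles=2
Tick 9: [PARSE:-, VALIDATE:-, TRANSFORM:-, EMIT:P5(v=0,ok=F)] out:P4(v=20); bubbles=3
Tick 10: [PARSE:-, VALIDATE:-, TRANSFORM:-, EMIT:-] out:P5(v=0); bubbles=4
Total bubble-slots: 20

Answer: 20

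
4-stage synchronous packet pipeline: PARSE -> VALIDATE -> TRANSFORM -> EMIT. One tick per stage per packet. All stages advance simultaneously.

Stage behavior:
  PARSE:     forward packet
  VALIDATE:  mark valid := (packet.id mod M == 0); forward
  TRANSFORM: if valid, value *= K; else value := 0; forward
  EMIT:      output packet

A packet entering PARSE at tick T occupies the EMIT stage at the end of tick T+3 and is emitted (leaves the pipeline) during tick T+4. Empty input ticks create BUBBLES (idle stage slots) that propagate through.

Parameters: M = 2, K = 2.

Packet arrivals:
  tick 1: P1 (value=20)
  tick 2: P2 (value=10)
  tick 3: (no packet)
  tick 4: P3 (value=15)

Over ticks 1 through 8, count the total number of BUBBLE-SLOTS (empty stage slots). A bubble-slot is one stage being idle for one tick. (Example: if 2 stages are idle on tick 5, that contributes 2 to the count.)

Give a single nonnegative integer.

Answer: 20

Derivation:
Tick 1: [PARSE:P1(v=20,ok=F), VALIDATE:-, TRANSFORM:-, EMIT:-] out:-; bubbles=3
Tick 2: [PARSE:P2(v=10,ok=F), VALIDATE:P1(v=20,ok=F), TRANSFORM:-, EMIT:-] out:-; bubbles=2
Tick 3: [PARSE:-, VALIDATE:P2(v=10,ok=T), TRANSFORM:P1(v=0,ok=F), EMIT:-] out:-; bubbles=2
Tick 4: [PARSE:P3(v=15,ok=F), VALIDATE:-, TRANSFORM:P2(v=20,ok=T), EMIT:P1(v=0,ok=F)] out:-; bubbles=1
Tick 5: [PARSE:-, VALIDATE:P3(v=15,ok=F), TRANSFORM:-, EMIT:P2(v=20,ok=T)] out:P1(v=0); bubbles=2
Tick 6: [PARSE:-, VALIDATE:-, TRANSFORM:P3(v=0,ok=F), EMIT:-] out:P2(v=20); bubbles=3
Tick 7: [PARSE:-, VALIDATE:-, TRANSFORM:-, EMIT:P3(v=0,ok=F)] out:-; bubbles=3
Tick 8: [PARSE:-, VALIDATE:-, TRANSFORM:-, EMIT:-] out:P3(v=0); bubbles=4
Total bubble-slots: 20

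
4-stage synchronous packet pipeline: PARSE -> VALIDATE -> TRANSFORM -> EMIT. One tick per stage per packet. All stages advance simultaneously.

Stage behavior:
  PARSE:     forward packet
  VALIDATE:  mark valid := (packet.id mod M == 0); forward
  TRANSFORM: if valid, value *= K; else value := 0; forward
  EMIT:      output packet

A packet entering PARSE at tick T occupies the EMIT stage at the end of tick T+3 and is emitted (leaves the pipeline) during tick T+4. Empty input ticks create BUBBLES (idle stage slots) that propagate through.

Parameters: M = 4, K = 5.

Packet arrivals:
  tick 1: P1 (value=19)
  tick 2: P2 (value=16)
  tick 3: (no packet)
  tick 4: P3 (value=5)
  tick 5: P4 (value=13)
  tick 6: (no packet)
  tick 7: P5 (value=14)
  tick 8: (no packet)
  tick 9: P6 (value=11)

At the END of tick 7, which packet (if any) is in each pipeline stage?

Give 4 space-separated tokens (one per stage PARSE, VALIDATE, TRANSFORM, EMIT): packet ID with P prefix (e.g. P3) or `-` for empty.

Tick 1: [PARSE:P1(v=19,ok=F), VALIDATE:-, TRANSFORM:-, EMIT:-] out:-; in:P1
Tick 2: [PARSE:P2(v=16,ok=F), VALIDATE:P1(v=19,ok=F), TRANSFORM:-, EMIT:-] out:-; in:P2
Tick 3: [PARSE:-, VALIDATE:P2(v=16,ok=F), TRANSFORM:P1(v=0,ok=F), EMIT:-] out:-; in:-
Tick 4: [PARSE:P3(v=5,ok=F), VALIDATE:-, TRANSFORM:P2(v=0,ok=F), EMIT:P1(v=0,ok=F)] out:-; in:P3
Tick 5: [PARSE:P4(v=13,ok=F), VALIDATE:P3(v=5,ok=F), TRANSFORM:-, EMIT:P2(v=0,ok=F)] out:P1(v=0); in:P4
Tick 6: [PARSE:-, VALIDATE:P4(v=13,ok=T), TRANSFORM:P3(v=0,ok=F), EMIT:-] out:P2(v=0); in:-
Tick 7: [PARSE:P5(v=14,ok=F), VALIDATE:-, TRANSFORM:P4(v=65,ok=T), EMIT:P3(v=0,ok=F)] out:-; in:P5
At end of tick 7: ['P5', '-', 'P4', 'P3']

Answer: P5 - P4 P3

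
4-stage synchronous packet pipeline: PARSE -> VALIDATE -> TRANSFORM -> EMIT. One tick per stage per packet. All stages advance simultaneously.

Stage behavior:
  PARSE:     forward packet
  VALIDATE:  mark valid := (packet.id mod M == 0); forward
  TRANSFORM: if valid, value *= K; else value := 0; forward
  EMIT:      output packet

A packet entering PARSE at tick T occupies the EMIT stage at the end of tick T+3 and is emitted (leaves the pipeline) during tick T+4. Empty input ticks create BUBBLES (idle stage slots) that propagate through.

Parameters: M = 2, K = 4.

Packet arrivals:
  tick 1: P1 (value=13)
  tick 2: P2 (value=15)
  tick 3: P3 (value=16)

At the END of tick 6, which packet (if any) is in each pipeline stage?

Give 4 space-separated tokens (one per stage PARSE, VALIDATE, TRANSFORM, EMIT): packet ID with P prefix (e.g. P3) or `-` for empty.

Tick 1: [PARSE:P1(v=13,ok=F), VALIDATE:-, TRANSFORM:-, EMIT:-] out:-; in:P1
Tick 2: [PARSE:P2(v=15,ok=F), VALIDATE:P1(v=13,ok=F), TRANSFORM:-, EMIT:-] out:-; in:P2
Tick 3: [PARSE:P3(v=16,ok=F), VALIDATE:P2(v=15,ok=T), TRANSFORM:P1(v=0,ok=F), EMIT:-] out:-; in:P3
Tick 4: [PARSE:-, VALIDATE:P3(v=16,ok=F), TRANSFORM:P2(v=60,ok=T), EMIT:P1(v=0,ok=F)] out:-; in:-
Tick 5: [PARSE:-, VALIDATE:-, TRANSFORM:P3(v=0,ok=F), EMIT:P2(v=60,ok=T)] out:P1(v=0); in:-
Tick 6: [PARSE:-, VALIDATE:-, TRANSFORM:-, EMIT:P3(v=0,ok=F)] out:P2(v=60); in:-
At end of tick 6: ['-', '-', '-', 'P3']

Answer: - - - P3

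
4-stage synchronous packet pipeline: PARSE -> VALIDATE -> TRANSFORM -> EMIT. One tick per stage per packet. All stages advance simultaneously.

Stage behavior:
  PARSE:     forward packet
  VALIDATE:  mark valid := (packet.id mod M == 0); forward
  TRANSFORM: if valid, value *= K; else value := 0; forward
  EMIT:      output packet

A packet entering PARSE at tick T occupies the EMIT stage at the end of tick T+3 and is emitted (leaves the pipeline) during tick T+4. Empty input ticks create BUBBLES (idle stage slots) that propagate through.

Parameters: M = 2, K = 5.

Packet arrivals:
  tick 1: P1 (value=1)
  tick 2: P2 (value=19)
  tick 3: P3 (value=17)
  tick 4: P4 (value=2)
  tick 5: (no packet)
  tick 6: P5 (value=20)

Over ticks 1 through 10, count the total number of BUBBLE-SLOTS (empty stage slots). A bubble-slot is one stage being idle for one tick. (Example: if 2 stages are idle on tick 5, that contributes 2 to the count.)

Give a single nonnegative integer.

Answer: 20

Derivation:
Tick 1: [PARSE:P1(v=1,ok=F), VALIDATE:-, TRANSFORM:-, EMIT:-] out:-; bubbles=3
Tick 2: [PARSE:P2(v=19,ok=F), VALIDATE:P1(v=1,ok=F), TRANSFORM:-, EMIT:-] out:-; bubbles=2
Tick 3: [PARSE:P3(v=17,ok=F), VALIDATE:P2(v=19,ok=T), TRANSFORM:P1(v=0,ok=F), EMIT:-] out:-; bubbles=1
Tick 4: [PARSE:P4(v=2,ok=F), VALIDATE:P3(v=17,ok=F), TRANSFORM:P2(v=95,ok=T), EMIT:P1(v=0,ok=F)] out:-; bubbles=0
Tick 5: [PARSE:-, VALIDATE:P4(v=2,ok=T), TRANSFORM:P3(v=0,ok=F), EMIT:P2(v=95,ok=T)] out:P1(v=0); bubbles=1
Tick 6: [PARSE:P5(v=20,ok=F), VALIDATE:-, TRANSFORM:P4(v=10,ok=T), EMIT:P3(v=0,ok=F)] out:P2(v=95); bubbles=1
Tick 7: [PARSE:-, VALIDATE:P5(v=20,ok=F), TRANSFORM:-, EMIT:P4(v=10,ok=T)] out:P3(v=0); bubbles=2
Tick 8: [PARSE:-, VALIDATE:-, TRANSFORM:P5(v=0,ok=F), EMIT:-] out:P4(v=10); bubbles=3
Tick 9: [PARSE:-, VALIDATE:-, TRANSFORM:-, EMIT:P5(v=0,ok=F)] out:-; bubbles=3
Tick 10: [PARSE:-, VALIDATE:-, TRANSFORM:-, EMIT:-] out:P5(v=0); bubbles=4
Total bubble-slots: 20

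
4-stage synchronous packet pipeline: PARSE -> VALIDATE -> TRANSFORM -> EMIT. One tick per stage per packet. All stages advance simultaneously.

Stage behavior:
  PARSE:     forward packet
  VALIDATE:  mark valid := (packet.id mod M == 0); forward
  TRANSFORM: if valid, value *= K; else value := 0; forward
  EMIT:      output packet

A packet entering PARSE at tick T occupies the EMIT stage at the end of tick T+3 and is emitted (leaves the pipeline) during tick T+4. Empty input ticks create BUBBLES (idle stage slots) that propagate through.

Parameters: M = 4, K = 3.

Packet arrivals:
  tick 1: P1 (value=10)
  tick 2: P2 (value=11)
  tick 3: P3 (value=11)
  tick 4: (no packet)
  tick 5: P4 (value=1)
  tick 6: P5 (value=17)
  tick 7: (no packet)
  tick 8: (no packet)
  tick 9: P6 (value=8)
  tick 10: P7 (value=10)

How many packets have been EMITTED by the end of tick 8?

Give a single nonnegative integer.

Answer: 3

Derivation:
Tick 1: [PARSE:P1(v=10,ok=F), VALIDATE:-, TRANSFORM:-, EMIT:-] out:-; in:P1
Tick 2: [PARSE:P2(v=11,ok=F), VALIDATE:P1(v=10,ok=F), TRANSFORM:-, EMIT:-] out:-; in:P2
Tick 3: [PARSE:P3(v=11,ok=F), VALIDATE:P2(v=11,ok=F), TRANSFORM:P1(v=0,ok=F), EMIT:-] out:-; in:P3
Tick 4: [PARSE:-, VALIDATE:P3(v=11,ok=F), TRANSFORM:P2(v=0,ok=F), EMIT:P1(v=0,ok=F)] out:-; in:-
Tick 5: [PARSE:P4(v=1,ok=F), VALIDATE:-, TRANSFORM:P3(v=0,ok=F), EMIT:P2(v=0,ok=F)] out:P1(v=0); in:P4
Tick 6: [PARSE:P5(v=17,ok=F), VALIDATE:P4(v=1,ok=T), TRANSFORM:-, EMIT:P3(v=0,ok=F)] out:P2(v=0); in:P5
Tick 7: [PARSE:-, VALIDATE:P5(v=17,ok=F), TRANSFORM:P4(v=3,ok=T), EMIT:-] out:P3(v=0); in:-
Tick 8: [PARSE:-, VALIDATE:-, TRANSFORM:P5(v=0,ok=F), EMIT:P4(v=3,ok=T)] out:-; in:-
Emitted by tick 8: ['P1', 'P2', 'P3']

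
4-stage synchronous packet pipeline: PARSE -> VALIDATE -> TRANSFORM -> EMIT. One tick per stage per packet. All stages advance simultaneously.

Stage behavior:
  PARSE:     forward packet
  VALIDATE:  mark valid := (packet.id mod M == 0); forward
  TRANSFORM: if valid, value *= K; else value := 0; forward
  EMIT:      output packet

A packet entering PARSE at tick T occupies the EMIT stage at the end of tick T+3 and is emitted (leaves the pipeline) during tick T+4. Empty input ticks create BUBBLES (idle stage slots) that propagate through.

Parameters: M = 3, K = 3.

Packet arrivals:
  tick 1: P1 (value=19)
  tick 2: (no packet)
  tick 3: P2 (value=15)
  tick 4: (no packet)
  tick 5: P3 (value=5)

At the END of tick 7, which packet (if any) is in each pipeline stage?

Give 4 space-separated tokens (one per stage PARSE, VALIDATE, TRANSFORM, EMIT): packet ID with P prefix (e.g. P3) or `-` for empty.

Answer: - - P3 -

Derivation:
Tick 1: [PARSE:P1(v=19,ok=F), VALIDATE:-, TRANSFORM:-, EMIT:-] out:-; in:P1
Tick 2: [PARSE:-, VALIDATE:P1(v=19,ok=F), TRANSFORM:-, EMIT:-] out:-; in:-
Tick 3: [PARSE:P2(v=15,ok=F), VALIDATE:-, TRANSFORM:P1(v=0,ok=F), EMIT:-] out:-; in:P2
Tick 4: [PARSE:-, VALIDATE:P2(v=15,ok=F), TRANSFORM:-, EMIT:P1(v=0,ok=F)] out:-; in:-
Tick 5: [PARSE:P3(v=5,ok=F), VALIDATE:-, TRANSFORM:P2(v=0,ok=F), EMIT:-] out:P1(v=0); in:P3
Tick 6: [PARSE:-, VALIDATE:P3(v=5,ok=T), TRANSFORM:-, EMIT:P2(v=0,ok=F)] out:-; in:-
Tick 7: [PARSE:-, VALIDATE:-, TRANSFORM:P3(v=15,ok=T), EMIT:-] out:P2(v=0); in:-
At end of tick 7: ['-', '-', 'P3', '-']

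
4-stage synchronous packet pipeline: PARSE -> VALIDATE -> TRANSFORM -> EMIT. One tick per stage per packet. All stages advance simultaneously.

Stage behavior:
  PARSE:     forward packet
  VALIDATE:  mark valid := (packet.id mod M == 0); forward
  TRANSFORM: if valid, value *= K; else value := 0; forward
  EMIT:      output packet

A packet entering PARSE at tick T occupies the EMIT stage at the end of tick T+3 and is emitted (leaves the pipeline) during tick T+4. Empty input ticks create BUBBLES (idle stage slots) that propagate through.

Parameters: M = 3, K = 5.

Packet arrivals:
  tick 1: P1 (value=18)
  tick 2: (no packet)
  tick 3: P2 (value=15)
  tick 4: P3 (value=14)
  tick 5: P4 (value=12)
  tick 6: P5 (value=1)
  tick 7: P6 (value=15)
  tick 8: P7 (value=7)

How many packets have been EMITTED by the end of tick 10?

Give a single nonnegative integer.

Answer: 5

Derivation:
Tick 1: [PARSE:P1(v=18,ok=F), VALIDATE:-, TRANSFORM:-, EMIT:-] out:-; in:P1
Tick 2: [PARSE:-, VALIDATE:P1(v=18,ok=F), TRANSFORM:-, EMIT:-] out:-; in:-
Tick 3: [PARSE:P2(v=15,ok=F), VALIDATE:-, TRANSFORM:P1(v=0,ok=F), EMIT:-] out:-; in:P2
Tick 4: [PARSE:P3(v=14,ok=F), VALIDATE:P2(v=15,ok=F), TRANSFORM:-, EMIT:P1(v=0,ok=F)] out:-; in:P3
Tick 5: [PARSE:P4(v=12,ok=F), VALIDATE:P3(v=14,ok=T), TRANSFORM:P2(v=0,ok=F), EMIT:-] out:P1(v=0); in:P4
Tick 6: [PARSE:P5(v=1,ok=F), VALIDATE:P4(v=12,ok=F), TRANSFORM:P3(v=70,ok=T), EMIT:P2(v=0,ok=F)] out:-; in:P5
Tick 7: [PARSE:P6(v=15,ok=F), VALIDATE:P5(v=1,ok=F), TRANSFORM:P4(v=0,ok=F), EMIT:P3(v=70,ok=T)] out:P2(v=0); in:P6
Tick 8: [PARSE:P7(v=7,ok=F), VALIDATE:P6(v=15,ok=T), TRANSFORM:P5(v=0,ok=F), EMIT:P4(v=0,ok=F)] out:P3(v=70); in:P7
Tick 9: [PARSE:-, VALIDATE:P7(v=7,ok=F), TRANSFORM:P6(v=75,ok=T), EMIT:P5(v=0,ok=F)] out:P4(v=0); in:-
Tick 10: [PARSE:-, VALIDATE:-, TRANSFORM:P7(v=0,ok=F), EMIT:P6(v=75,ok=T)] out:P5(v=0); in:-
Emitted by tick 10: ['P1', 'P2', 'P3', 'P4', 'P5']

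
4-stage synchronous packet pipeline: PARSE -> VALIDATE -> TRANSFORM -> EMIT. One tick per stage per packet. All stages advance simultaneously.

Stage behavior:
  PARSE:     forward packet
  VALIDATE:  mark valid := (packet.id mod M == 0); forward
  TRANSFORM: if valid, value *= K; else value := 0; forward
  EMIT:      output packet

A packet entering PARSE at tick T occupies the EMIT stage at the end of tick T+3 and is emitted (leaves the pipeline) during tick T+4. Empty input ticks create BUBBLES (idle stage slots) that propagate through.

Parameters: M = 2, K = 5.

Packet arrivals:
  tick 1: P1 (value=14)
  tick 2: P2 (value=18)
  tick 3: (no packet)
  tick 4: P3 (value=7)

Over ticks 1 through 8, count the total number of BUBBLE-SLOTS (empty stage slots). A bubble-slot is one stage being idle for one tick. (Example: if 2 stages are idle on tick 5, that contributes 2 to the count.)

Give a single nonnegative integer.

Tick 1: [PARSE:P1(v=14,ok=F), VALIDATE:-, TRANSFORM:-, EMIT:-] out:-; bubbles=3
Tick 2: [PARSE:P2(v=18,ok=F), VALIDATE:P1(v=14,ok=F), TRANSFORM:-, EMIT:-] out:-; bubbles=2
Tick 3: [PARSE:-, VALIDATE:P2(v=18,ok=T), TRANSFORM:P1(v=0,ok=F), EMIT:-] out:-; bubbles=2
Tick 4: [PARSE:P3(v=7,ok=F), VALIDATE:-, TRANSFORM:P2(v=90,ok=T), EMIT:P1(v=0,ok=F)] out:-; bubbles=1
Tick 5: [PARSE:-, VALIDATE:P3(v=7,ok=F), TRANSFORM:-, EMIT:P2(v=90,ok=T)] out:P1(v=0); bubbles=2
Tick 6: [PARSE:-, VALIDATE:-, TRANSFORM:P3(v=0,ok=F), EMIT:-] out:P2(v=90); bubbles=3
Tick 7: [PARSE:-, VALIDATE:-, TRANSFORM:-, EMIT:P3(v=0,ok=F)] out:-; bubbles=3
Tick 8: [PARSE:-, VALIDATE:-, TRANSFORM:-, EMIT:-] out:P3(v=0); bubbles=4
Total bubble-slots: 20

Answer: 20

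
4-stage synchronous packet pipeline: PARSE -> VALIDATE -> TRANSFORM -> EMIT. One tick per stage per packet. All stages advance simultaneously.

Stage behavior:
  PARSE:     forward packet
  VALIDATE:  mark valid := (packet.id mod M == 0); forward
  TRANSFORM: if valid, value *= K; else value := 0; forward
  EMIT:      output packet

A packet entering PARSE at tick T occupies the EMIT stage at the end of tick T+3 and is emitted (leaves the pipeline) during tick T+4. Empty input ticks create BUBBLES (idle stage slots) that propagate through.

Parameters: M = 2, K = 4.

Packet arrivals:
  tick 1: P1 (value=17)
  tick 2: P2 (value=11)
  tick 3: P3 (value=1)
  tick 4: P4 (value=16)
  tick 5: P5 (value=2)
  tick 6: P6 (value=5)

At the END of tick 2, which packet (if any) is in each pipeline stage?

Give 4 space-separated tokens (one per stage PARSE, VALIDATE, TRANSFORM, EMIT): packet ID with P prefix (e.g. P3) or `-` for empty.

Tick 1: [PARSE:P1(v=17,ok=F), VALIDATE:-, TRANSFORM:-, EMIT:-] out:-; in:P1
Tick 2: [PARSE:P2(v=11,ok=F), VALIDATE:P1(v=17,ok=F), TRANSFORM:-, EMIT:-] out:-; in:P2
At end of tick 2: ['P2', 'P1', '-', '-']

Answer: P2 P1 - -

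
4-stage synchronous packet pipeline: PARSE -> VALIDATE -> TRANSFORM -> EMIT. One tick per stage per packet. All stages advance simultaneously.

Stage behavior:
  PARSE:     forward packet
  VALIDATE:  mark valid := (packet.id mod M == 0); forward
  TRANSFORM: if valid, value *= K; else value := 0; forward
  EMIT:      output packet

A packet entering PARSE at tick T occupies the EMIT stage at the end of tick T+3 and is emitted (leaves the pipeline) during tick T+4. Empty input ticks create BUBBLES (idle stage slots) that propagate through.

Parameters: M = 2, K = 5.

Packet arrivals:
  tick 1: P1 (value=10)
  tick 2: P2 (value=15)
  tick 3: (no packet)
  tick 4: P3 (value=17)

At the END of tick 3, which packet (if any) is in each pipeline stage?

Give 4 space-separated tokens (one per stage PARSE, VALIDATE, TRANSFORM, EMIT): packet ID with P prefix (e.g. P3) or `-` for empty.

Tick 1: [PARSE:P1(v=10,ok=F), VALIDATE:-, TRANSFORM:-, EMIT:-] out:-; in:P1
Tick 2: [PARSE:P2(v=15,ok=F), VALIDATE:P1(v=10,ok=F), TRANSFORM:-, EMIT:-] out:-; in:P2
Tick 3: [PARSE:-, VALIDATE:P2(v=15,ok=T), TRANSFORM:P1(v=0,ok=F), EMIT:-] out:-; in:-
At end of tick 3: ['-', 'P2', 'P1', '-']

Answer: - P2 P1 -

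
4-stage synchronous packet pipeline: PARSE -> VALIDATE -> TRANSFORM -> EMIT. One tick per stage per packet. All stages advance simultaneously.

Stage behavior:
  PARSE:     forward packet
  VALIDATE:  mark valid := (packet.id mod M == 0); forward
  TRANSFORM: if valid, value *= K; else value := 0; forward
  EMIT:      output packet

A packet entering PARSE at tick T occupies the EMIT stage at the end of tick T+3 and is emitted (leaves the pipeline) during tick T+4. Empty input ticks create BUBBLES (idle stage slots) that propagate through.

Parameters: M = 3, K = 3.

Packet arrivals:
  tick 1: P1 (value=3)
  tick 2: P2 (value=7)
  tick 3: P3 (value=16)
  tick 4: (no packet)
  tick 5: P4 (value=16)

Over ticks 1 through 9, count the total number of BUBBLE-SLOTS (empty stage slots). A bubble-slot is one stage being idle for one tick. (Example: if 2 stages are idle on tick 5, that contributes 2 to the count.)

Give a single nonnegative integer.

Answer: 20

Derivation:
Tick 1: [PARSE:P1(v=3,ok=F), VALIDATE:-, TRANSFORM:-, EMIT:-] out:-; bubbles=3
Tick 2: [PARSE:P2(v=7,ok=F), VALIDATE:P1(v=3,ok=F), TRANSFORM:-, EMIT:-] out:-; bubbles=2
Tick 3: [PARSE:P3(v=16,ok=F), VALIDATE:P2(v=7,ok=F), TRANSFORM:P1(v=0,ok=F), EMIT:-] out:-; bubbles=1
Tick 4: [PARSE:-, VALIDATE:P3(v=16,ok=T), TRANSFORM:P2(v=0,ok=F), EMIT:P1(v=0,ok=F)] out:-; bubbles=1
Tick 5: [PARSE:P4(v=16,ok=F), VALIDATE:-, TRANSFORM:P3(v=48,ok=T), EMIT:P2(v=0,ok=F)] out:P1(v=0); bubbles=1
Tick 6: [PARSE:-, VALIDATE:P4(v=16,ok=F), TRANSFORM:-, EMIT:P3(v=48,ok=T)] out:P2(v=0); bubbles=2
Tick 7: [PARSE:-, VALIDATE:-, TRANSFORM:P4(v=0,ok=F), EMIT:-] out:P3(v=48); bubbles=3
Tick 8: [PARSE:-, VALIDATE:-, TRANSFORM:-, EMIT:P4(v=0,ok=F)] out:-; bubbles=3
Tick 9: [PARSE:-, VALIDATE:-, TRANSFORM:-, EMIT:-] out:P4(v=0); bubbles=4
Total bubble-slots: 20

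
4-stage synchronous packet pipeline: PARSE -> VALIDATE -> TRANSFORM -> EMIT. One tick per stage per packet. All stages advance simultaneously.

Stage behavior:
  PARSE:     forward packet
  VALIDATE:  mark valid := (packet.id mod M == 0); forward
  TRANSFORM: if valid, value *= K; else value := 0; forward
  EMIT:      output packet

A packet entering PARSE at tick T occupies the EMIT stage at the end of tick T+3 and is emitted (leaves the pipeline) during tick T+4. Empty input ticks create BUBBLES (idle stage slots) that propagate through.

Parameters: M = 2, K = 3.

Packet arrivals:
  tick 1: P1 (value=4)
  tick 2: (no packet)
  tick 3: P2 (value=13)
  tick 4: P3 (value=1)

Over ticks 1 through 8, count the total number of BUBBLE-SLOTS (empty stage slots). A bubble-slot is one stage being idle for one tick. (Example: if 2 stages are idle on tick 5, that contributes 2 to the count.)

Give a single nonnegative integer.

Answer: 20

Derivation:
Tick 1: [PARSE:P1(v=4,ok=F), VALIDATE:-, TRANSFORM:-, EMIT:-] out:-; bubbles=3
Tick 2: [PARSE:-, VALIDATE:P1(v=4,ok=F), TRANSFORM:-, EMIT:-] out:-; bubbles=3
Tick 3: [PARSE:P2(v=13,ok=F), VALIDATE:-, TRANSFORM:P1(v=0,ok=F), EMIT:-] out:-; bubbles=2
Tick 4: [PARSE:P3(v=1,ok=F), VALIDATE:P2(v=13,ok=T), TRANSFORM:-, EMIT:P1(v=0,ok=F)] out:-; bubbles=1
Tick 5: [PARSE:-, VALIDATE:P3(v=1,ok=F), TRANSFORM:P2(v=39,ok=T), EMIT:-] out:P1(v=0); bubbles=2
Tick 6: [PARSE:-, VALIDATE:-, TRANSFORM:P3(v=0,ok=F), EMIT:P2(v=39,ok=T)] out:-; bubbles=2
Tick 7: [PARSE:-, VALIDATE:-, TRANSFORM:-, EMIT:P3(v=0,ok=F)] out:P2(v=39); bubbles=3
Tick 8: [PARSE:-, VALIDATE:-, TRANSFORM:-, EMIT:-] out:P3(v=0); bubbles=4
Total bubble-slots: 20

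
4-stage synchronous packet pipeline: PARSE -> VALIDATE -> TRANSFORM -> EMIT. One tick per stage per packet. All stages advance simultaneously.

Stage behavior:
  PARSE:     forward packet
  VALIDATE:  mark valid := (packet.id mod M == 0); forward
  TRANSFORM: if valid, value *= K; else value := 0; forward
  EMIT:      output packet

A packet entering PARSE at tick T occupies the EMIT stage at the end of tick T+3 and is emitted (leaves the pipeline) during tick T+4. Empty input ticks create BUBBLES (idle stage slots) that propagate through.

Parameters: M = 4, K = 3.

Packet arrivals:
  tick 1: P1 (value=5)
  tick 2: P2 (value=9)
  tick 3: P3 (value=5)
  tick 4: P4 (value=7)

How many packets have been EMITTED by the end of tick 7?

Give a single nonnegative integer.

Answer: 3

Derivation:
Tick 1: [PARSE:P1(v=5,ok=F), VALIDATE:-, TRANSFORM:-, EMIT:-] out:-; in:P1
Tick 2: [PARSE:P2(v=9,ok=F), VALIDATE:P1(v=5,ok=F), TRANSFORM:-, EMIT:-] out:-; in:P2
Tick 3: [PARSE:P3(v=5,ok=F), VALIDATE:P2(v=9,ok=F), TRANSFORM:P1(v=0,ok=F), EMIT:-] out:-; in:P3
Tick 4: [PARSE:P4(v=7,ok=F), VALIDATE:P3(v=5,ok=F), TRANSFORM:P2(v=0,ok=F), EMIT:P1(v=0,ok=F)] out:-; in:P4
Tick 5: [PARSE:-, VALIDATE:P4(v=7,ok=T), TRANSFORM:P3(v=0,ok=F), EMIT:P2(v=0,ok=F)] out:P1(v=0); in:-
Tick 6: [PARSE:-, VALIDATE:-, TRANSFORM:P4(v=21,ok=T), EMIT:P3(v=0,ok=F)] out:P2(v=0); in:-
Tick 7: [PARSE:-, VALIDATE:-, TRANSFORM:-, EMIT:P4(v=21,ok=T)] out:P3(v=0); in:-
Emitted by tick 7: ['P1', 'P2', 'P3']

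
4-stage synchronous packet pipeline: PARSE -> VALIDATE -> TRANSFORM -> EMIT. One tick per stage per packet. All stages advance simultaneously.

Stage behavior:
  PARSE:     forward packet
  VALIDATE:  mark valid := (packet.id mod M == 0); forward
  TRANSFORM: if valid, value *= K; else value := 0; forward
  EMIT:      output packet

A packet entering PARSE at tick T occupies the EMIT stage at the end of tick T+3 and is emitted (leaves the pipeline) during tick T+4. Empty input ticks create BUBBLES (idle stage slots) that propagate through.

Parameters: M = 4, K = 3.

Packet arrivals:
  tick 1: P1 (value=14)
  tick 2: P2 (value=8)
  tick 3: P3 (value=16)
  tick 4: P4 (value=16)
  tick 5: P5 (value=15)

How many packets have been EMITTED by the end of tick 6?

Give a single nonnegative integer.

Tick 1: [PARSE:P1(v=14,ok=F), VALIDATE:-, TRANSFORM:-, EMIT:-] out:-; in:P1
Tick 2: [PARSE:P2(v=8,ok=F), VALIDATE:P1(v=14,ok=F), TRANSFORM:-, EMIT:-] out:-; in:P2
Tick 3: [PARSE:P3(v=16,ok=F), VALIDATE:P2(v=8,ok=F), TRANSFORM:P1(v=0,ok=F), EMIT:-] out:-; in:P3
Tick 4: [PARSE:P4(v=16,ok=F), VALIDATE:P3(v=16,ok=F), TRANSFORM:P2(v=0,ok=F), EMIT:P1(v=0,ok=F)] out:-; in:P4
Tick 5: [PARSE:P5(v=15,ok=F), VALIDATE:P4(v=16,ok=T), TRANSFORM:P3(v=0,ok=F), EMIT:P2(v=0,ok=F)] out:P1(v=0); in:P5
Tick 6: [PARSE:-, VALIDATE:P5(v=15,ok=F), TRANSFORM:P4(v=48,ok=T), EMIT:P3(v=0,ok=F)] out:P2(v=0); in:-
Emitted by tick 6: ['P1', 'P2']

Answer: 2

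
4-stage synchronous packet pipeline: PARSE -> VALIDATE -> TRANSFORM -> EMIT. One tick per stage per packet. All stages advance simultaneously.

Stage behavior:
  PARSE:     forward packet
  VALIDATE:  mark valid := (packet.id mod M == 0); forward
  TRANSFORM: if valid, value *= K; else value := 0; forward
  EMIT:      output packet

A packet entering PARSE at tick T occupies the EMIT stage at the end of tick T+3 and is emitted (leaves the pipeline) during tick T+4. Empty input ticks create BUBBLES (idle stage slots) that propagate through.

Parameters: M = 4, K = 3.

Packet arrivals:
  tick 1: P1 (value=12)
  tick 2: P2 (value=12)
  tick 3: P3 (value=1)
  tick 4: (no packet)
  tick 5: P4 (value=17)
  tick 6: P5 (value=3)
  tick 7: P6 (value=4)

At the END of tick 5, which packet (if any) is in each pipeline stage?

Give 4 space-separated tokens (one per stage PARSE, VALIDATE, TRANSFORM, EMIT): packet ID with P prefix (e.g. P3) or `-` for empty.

Answer: P4 - P3 P2

Derivation:
Tick 1: [PARSE:P1(v=12,ok=F), VALIDATE:-, TRANSFORM:-, EMIT:-] out:-; in:P1
Tick 2: [PARSE:P2(v=12,ok=F), VALIDATE:P1(v=12,ok=F), TRANSFORM:-, EMIT:-] out:-; in:P2
Tick 3: [PARSE:P3(v=1,ok=F), VALIDATE:P2(v=12,ok=F), TRANSFORM:P1(v=0,ok=F), EMIT:-] out:-; in:P3
Tick 4: [PARSE:-, VALIDATE:P3(v=1,ok=F), TRANSFORM:P2(v=0,ok=F), EMIT:P1(v=0,ok=F)] out:-; in:-
Tick 5: [PARSE:P4(v=17,ok=F), VALIDATE:-, TRANSFORM:P3(v=0,ok=F), EMIT:P2(v=0,ok=F)] out:P1(v=0); in:P4
At end of tick 5: ['P4', '-', 'P3', 'P2']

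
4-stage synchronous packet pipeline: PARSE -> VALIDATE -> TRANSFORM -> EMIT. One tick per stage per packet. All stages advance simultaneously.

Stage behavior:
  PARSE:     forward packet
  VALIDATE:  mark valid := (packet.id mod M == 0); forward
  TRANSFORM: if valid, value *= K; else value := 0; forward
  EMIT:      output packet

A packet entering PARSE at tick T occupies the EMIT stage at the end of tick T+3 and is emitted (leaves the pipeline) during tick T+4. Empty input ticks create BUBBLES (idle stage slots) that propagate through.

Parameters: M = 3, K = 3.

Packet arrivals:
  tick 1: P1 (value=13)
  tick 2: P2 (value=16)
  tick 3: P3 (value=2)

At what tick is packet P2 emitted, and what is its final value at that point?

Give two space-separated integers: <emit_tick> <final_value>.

Tick 1: [PARSE:P1(v=13,ok=F), VALIDATE:-, TRANSFORM:-, EMIT:-] out:-; in:P1
Tick 2: [PARSE:P2(v=16,ok=F), VALIDATE:P1(v=13,ok=F), TRANSFORM:-, EMIT:-] out:-; in:P2
Tick 3: [PARSE:P3(v=2,ok=F), VALIDATE:P2(v=16,ok=F), TRANSFORM:P1(v=0,ok=F), EMIT:-] out:-; in:P3
Tick 4: [PARSE:-, VALIDATE:P3(v=2,ok=T), TRANSFORM:P2(v=0,ok=F), EMIT:P1(v=0,ok=F)] out:-; in:-
Tick 5: [PARSE:-, VALIDATE:-, TRANSFORM:P3(v=6,ok=T), EMIT:P2(v=0,ok=F)] out:P1(v=0); in:-
Tick 6: [PARSE:-, VALIDATE:-, TRANSFORM:-, EMIT:P3(v=6,ok=T)] out:P2(v=0); in:-
Tick 7: [PARSE:-, VALIDATE:-, TRANSFORM:-, EMIT:-] out:P3(v=6); in:-
P2: arrives tick 2, valid=False (id=2, id%3=2), emit tick 6, final value 0

Answer: 6 0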